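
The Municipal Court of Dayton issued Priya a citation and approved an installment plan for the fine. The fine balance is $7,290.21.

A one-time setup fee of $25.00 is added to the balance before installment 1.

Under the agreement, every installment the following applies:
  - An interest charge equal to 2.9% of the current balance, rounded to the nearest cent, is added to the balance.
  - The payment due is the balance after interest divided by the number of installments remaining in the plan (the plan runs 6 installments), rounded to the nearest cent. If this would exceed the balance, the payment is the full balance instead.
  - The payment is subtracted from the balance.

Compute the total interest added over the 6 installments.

$779.44

# | Opening | Interest | Payment | End bal
1 | $7,315.21 | $212.14 | $1,254.56 | $6,272.79
2 | $6,272.79 | $181.91 | $1,290.94 | $5,163.76
3 | $5,163.76 | $149.75 | $1,328.38 | $3,985.13
4 | $3,985.13 | $115.57 | $1,366.90 | $2,733.80
5 | $2,733.80 | $79.28 | $1,406.54 | $1,406.54
6 | $1,406.54 | $40.79 | $1,447.33 | $0.00
Total interest: $212.14 + $181.91 + $149.75 + $115.57 + $79.28 + $40.79 = $779.44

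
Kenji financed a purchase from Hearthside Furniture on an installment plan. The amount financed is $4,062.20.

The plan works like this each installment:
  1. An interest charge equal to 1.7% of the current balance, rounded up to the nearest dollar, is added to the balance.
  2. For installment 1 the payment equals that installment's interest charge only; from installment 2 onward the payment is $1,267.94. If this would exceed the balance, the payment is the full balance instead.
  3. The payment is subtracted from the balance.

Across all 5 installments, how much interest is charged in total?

$224.00

Installment 1: opening $4,062.20; interest $70.00 → $4,132.20; payment $70.00; balance $4,062.20
Installment 2: opening $4,062.20; interest $70.00 → $4,132.20; payment $1,267.94; balance $2,864.26
Installment 3: opening $2,864.26; interest $49.00 → $2,913.26; payment $1,267.94; balance $1,645.32
Installment 4: opening $1,645.32; interest $28.00 → $1,673.32; payment $1,267.94; balance $405.38
Installment 5: opening $405.38; interest $7.00 → $412.38; payment $412.38; balance $0.00
Total interest: $70.00 + $70.00 + $49.00 + $28.00 + $7.00 = $224.00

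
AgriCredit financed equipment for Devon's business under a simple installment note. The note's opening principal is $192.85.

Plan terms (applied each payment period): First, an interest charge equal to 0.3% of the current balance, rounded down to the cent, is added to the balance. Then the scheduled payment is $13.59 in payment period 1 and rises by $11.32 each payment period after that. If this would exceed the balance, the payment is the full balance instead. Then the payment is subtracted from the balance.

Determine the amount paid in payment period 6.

Payment period 1: $192.85 +$0.57 interest = $193.42; pay $13.59 → $179.83
Payment period 2: $179.83 +$0.53 interest = $180.36; pay $24.91 → $155.45
Payment period 3: $155.45 +$0.46 interest = $155.91; pay $36.23 → $119.68
Payment period 4: $119.68 +$0.35 interest = $120.03; pay $47.55 → $72.48
Payment period 5: $72.48 +$0.21 interest = $72.69; pay $58.87 → $13.82
Payment period 6: $13.82 +$0.04 interest = $13.86; pay $13.86 → $0.00

$13.86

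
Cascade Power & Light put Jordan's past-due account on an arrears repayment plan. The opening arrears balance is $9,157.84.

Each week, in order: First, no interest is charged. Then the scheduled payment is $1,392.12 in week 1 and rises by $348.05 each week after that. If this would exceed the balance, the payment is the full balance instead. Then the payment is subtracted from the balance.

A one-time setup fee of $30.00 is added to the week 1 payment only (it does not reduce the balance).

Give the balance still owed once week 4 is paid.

# | Opening | Payment | Fee | End bal
1 | $9,157.84 | $1,392.12 | $30.00 | $7,765.72
2 | $7,765.72 | $1,740.17 | — | $6,025.55
3 | $6,025.55 | $2,088.22 | — | $3,937.33
4 | $3,937.33 | $2,436.27 | — | $1,501.06

$1,501.06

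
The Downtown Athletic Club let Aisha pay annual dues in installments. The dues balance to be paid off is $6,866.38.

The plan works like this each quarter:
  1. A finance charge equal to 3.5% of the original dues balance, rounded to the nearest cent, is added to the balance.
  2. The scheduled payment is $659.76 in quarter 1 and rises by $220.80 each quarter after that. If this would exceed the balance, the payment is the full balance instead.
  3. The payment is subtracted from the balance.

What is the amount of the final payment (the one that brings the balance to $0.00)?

$1,278.06

Quarter 1: $6,866.38 +$240.32 interest = $7,106.70; pay $659.76 → $6,446.94
Quarter 2: $6,446.94 +$240.32 interest = $6,687.26; pay $880.56 → $5,806.70
Quarter 3: $5,806.70 +$240.32 interest = $6,047.02; pay $1,101.36 → $4,945.66
Quarter 4: $4,945.66 +$240.32 interest = $5,185.98; pay $1,322.16 → $3,863.82
Quarter 5: $3,863.82 +$240.32 interest = $4,104.14; pay $1,542.96 → $2,561.18
Quarter 6: $2,561.18 +$240.32 interest = $2,801.50; pay $1,763.76 → $1,037.74
Quarter 7: $1,037.74 +$240.32 interest = $1,278.06; pay $1,278.06 → $0.00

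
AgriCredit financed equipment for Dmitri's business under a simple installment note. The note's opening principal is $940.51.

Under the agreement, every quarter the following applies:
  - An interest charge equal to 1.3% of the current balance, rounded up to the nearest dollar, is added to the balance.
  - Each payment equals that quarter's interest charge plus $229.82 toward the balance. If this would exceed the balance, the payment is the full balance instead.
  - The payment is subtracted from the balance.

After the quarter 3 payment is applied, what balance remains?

Quarter 1: opening $940.51; interest $13.00 → $953.51; payment $242.82; balance $710.69
Quarter 2: opening $710.69; interest $10.00 → $720.69; payment $239.82; balance $480.87
Quarter 3: opening $480.87; interest $7.00 → $487.87; payment $236.82; balance $251.05

$251.05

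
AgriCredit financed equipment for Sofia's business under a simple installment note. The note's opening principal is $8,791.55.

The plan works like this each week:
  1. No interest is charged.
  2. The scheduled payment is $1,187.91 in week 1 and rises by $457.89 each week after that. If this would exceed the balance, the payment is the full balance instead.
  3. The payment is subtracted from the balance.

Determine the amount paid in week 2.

$1,645.80

Week 1: opening $8,791.55; payment $1,187.91; balance $7,603.64
Week 2: opening $7,603.64; payment $1,645.80; balance $5,957.84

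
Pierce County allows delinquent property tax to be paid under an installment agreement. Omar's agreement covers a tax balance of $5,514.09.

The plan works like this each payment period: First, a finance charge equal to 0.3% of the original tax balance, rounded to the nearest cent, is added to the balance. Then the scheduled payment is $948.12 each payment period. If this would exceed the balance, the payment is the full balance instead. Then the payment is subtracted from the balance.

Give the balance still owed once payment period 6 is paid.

$0.00

# | Opening | Interest | Payment | End bal
1 | $5,514.09 | $16.54 | $948.12 | $4,582.51
2 | $4,582.51 | $16.54 | $948.12 | $3,650.93
3 | $3,650.93 | $16.54 | $948.12 | $2,719.35
4 | $2,719.35 | $16.54 | $948.12 | $1,787.77
5 | $1,787.77 | $16.54 | $948.12 | $856.19
6 | $856.19 | $16.54 | $872.73 | $0.00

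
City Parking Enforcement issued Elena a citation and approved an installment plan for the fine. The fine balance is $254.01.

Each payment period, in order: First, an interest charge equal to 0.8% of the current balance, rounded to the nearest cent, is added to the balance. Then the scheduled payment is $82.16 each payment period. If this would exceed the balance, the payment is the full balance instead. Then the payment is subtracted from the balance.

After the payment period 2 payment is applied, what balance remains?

# | Opening | Interest | Payment | End bal
1 | $254.01 | $2.03 | $82.16 | $173.88
2 | $173.88 | $1.39 | $82.16 | $93.11

$93.11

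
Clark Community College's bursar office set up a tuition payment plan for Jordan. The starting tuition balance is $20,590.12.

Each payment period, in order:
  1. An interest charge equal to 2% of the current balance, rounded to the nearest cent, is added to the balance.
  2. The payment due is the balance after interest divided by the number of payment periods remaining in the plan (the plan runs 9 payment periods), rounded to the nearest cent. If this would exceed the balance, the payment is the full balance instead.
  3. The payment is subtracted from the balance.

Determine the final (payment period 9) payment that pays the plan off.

Payment period 1: $20,590.12 +$411.80 interest = $21,001.92; pay $2,333.55 → $18,668.37
Payment period 2: $18,668.37 +$373.37 interest = $19,041.74; pay $2,380.22 → $16,661.52
Payment period 3: $16,661.52 +$333.23 interest = $16,994.75; pay $2,427.82 → $14,566.93
Payment period 4: $14,566.93 +$291.34 interest = $14,858.27; pay $2,476.38 → $12,381.89
Payment period 5: $12,381.89 +$247.64 interest = $12,629.53; pay $2,525.91 → $10,103.62
Payment period 6: $10,103.62 +$202.07 interest = $10,305.69; pay $2,576.42 → $7,729.27
Payment period 7: $7,729.27 +$154.59 interest = $7,883.86; pay $2,627.95 → $5,255.91
Payment period 8: $5,255.91 +$105.12 interest = $5,361.03; pay $2,680.52 → $2,680.51
Payment period 9: $2,680.51 +$53.61 interest = $2,734.12; pay $2,734.12 → $0.00

$2,734.12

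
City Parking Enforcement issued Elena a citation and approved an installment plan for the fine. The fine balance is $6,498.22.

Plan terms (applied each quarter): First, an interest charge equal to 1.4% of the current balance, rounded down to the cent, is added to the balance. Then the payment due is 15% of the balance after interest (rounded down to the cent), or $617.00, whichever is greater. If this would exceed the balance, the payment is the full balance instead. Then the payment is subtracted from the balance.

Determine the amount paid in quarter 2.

Quarter 1: $6,498.22 +$90.97 interest = $6,589.19; pay $988.37 → $5,600.82
Quarter 2: $5,600.82 +$78.41 interest = $5,679.23; pay $851.88 → $4,827.35

$851.88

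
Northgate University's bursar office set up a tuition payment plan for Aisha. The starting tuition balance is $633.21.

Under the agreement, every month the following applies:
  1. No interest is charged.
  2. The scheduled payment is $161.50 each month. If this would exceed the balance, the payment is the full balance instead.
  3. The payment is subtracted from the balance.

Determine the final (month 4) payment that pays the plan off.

$148.71

Month 1: $633.21 − $161.50 → $471.71
Month 2: $471.71 − $161.50 → $310.21
Month 3: $310.21 − $161.50 → $148.71
Month 4: $148.71 − $148.71 → $0.00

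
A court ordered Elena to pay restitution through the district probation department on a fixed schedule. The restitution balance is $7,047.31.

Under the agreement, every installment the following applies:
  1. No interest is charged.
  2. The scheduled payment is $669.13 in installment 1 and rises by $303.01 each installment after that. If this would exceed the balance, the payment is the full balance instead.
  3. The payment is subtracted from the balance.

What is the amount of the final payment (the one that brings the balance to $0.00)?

$671.56

Installment 1: opening $7,047.31; payment $669.13; balance $6,378.18
Installment 2: opening $6,378.18; payment $972.14; balance $5,406.04
Installment 3: opening $5,406.04; payment $1,275.15; balance $4,130.89
Installment 4: opening $4,130.89; payment $1,578.16; balance $2,552.73
Installment 5: opening $2,552.73; payment $1,881.17; balance $671.56
Installment 6: opening $671.56; payment $671.56; balance $0.00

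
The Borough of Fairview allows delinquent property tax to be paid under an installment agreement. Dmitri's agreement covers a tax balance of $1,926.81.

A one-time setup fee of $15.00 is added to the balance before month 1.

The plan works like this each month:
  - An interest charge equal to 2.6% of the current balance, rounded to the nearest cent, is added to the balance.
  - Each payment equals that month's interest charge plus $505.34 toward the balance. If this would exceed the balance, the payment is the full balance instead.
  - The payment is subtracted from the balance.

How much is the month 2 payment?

Month 1: $1,941.81 +$50.49 interest = $1,992.30; pay $555.83 → $1,436.47
Month 2: $1,436.47 +$37.35 interest = $1,473.82; pay $542.69 → $931.13

$542.69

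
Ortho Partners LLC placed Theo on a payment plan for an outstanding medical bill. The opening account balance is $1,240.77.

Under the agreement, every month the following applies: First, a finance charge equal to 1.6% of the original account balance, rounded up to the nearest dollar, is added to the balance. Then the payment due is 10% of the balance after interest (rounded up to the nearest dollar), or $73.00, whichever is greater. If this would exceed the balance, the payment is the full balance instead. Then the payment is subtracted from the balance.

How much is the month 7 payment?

# | Opening | Interest | Payment | End bal
1 | $1,240.77 | $20.00 | $127.00 | $1,133.77
2 | $1,133.77 | $20.00 | $116.00 | $1,037.77
3 | $1,037.77 | $20.00 | $106.00 | $951.77
4 | $951.77 | $20.00 | $98.00 | $873.77
5 | $873.77 | $20.00 | $90.00 | $803.77
6 | $803.77 | $20.00 | $83.00 | $740.77
7 | $740.77 | $20.00 | $77.00 | $683.77

$77.00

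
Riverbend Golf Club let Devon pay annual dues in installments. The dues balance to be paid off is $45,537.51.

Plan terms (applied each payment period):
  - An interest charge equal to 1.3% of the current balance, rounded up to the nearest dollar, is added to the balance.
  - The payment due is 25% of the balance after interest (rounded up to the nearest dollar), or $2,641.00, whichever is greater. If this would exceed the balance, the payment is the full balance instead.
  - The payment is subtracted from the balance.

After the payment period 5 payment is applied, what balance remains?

$11,526.51

Payment period 1: $45,537.51 +$592.00 interest = $46,129.51; pay $11,533.00 → $34,596.51
Payment period 2: $34,596.51 +$450.00 interest = $35,046.51; pay $8,762.00 → $26,284.51
Payment period 3: $26,284.51 +$342.00 interest = $26,626.51; pay $6,657.00 → $19,969.51
Payment period 4: $19,969.51 +$260.00 interest = $20,229.51; pay $5,058.00 → $15,171.51
Payment period 5: $15,171.51 +$198.00 interest = $15,369.51; pay $3,843.00 → $11,526.51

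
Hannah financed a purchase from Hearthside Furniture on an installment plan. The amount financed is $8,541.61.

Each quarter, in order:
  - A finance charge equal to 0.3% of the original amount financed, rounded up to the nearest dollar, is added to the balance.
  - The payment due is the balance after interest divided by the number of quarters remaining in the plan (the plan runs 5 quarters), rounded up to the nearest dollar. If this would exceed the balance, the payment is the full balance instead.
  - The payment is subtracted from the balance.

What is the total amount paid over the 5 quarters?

Quarter 1: opening $8,541.61; interest $26.00 → $8,567.61; payment $1,714.00; balance $6,853.61
Quarter 2: opening $6,853.61; interest $26.00 → $6,879.61; payment $1,720.00; balance $5,159.61
Quarter 3: opening $5,159.61; interest $26.00 → $5,185.61; payment $1,729.00; balance $3,456.61
Quarter 4: opening $3,456.61; interest $26.00 → $3,482.61; payment $1,742.00; balance $1,740.61
Quarter 5: opening $1,740.61; interest $26.00 → $1,766.61; payment $1,766.61; balance $0.00
Total paid: $8,671.61

$8,671.61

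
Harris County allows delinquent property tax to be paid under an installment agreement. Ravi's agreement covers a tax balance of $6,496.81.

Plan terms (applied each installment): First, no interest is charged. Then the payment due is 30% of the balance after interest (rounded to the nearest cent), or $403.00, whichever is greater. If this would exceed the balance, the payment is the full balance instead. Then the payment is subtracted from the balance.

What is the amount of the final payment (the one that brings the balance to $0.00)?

Installment 1: $6,496.81 − $1,949.04 → $4,547.77
Installment 2: $4,547.77 − $1,364.33 → $3,183.44
Installment 3: $3,183.44 − $955.03 → $2,228.41
Installment 4: $2,228.41 − $668.52 → $1,559.89
Installment 5: $1,559.89 − $467.97 → $1,091.92
Installment 6: $1,091.92 − $403.00 → $688.92
Installment 7: $688.92 − $403.00 → $285.92
Installment 8: $285.92 − $285.92 → $0.00

$285.92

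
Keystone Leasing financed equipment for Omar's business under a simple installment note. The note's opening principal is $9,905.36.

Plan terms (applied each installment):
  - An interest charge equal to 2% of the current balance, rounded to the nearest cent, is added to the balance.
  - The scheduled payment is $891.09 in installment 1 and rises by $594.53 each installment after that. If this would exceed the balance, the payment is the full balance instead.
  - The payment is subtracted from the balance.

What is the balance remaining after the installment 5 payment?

Installment 1: $9,905.36 +$198.11 interest = $10,103.47; pay $891.09 → $9,212.38
Installment 2: $9,212.38 +$184.25 interest = $9,396.63; pay $1,485.62 → $7,911.01
Installment 3: $7,911.01 +$158.22 interest = $8,069.23; pay $2,080.15 → $5,989.08
Installment 4: $5,989.08 +$119.78 interest = $6,108.86; pay $2,674.68 → $3,434.18
Installment 5: $3,434.18 +$68.68 interest = $3,502.86; pay $3,269.21 → $233.65

$233.65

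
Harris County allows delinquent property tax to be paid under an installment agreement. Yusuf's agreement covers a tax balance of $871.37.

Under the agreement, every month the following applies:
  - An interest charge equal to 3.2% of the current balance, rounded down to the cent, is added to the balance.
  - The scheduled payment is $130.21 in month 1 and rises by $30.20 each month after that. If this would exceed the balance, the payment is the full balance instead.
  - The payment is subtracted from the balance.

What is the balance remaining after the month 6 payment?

$0.00

Month 1: $871.37 +$27.88 interest = $899.25; pay $130.21 → $769.04
Month 2: $769.04 +$24.60 interest = $793.64; pay $160.41 → $633.23
Month 3: $633.23 +$20.26 interest = $653.49; pay $190.61 → $462.88
Month 4: $462.88 +$14.81 interest = $477.69; pay $220.81 → $256.88
Month 5: $256.88 +$8.22 interest = $265.10; pay $251.01 → $14.09
Month 6: $14.09 +$0.45 interest = $14.54; pay $14.54 → $0.00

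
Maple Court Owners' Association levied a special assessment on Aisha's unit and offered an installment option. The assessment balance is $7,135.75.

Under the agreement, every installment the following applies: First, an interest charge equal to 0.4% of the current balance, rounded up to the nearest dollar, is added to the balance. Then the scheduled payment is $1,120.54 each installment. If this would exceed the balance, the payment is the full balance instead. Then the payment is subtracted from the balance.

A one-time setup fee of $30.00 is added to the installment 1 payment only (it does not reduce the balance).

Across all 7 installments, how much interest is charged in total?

Installment 1: opening $7,135.75; interest $29.00 → $7,164.75; payment $1,120.54 (+ $30.00 fee); balance $6,044.21
Installment 2: opening $6,044.21; interest $25.00 → $6,069.21; payment $1,120.54; balance $4,948.67
Installment 3: opening $4,948.67; interest $20.00 → $4,968.67; payment $1,120.54; balance $3,848.13
Installment 4: opening $3,848.13; interest $16.00 → $3,864.13; payment $1,120.54; balance $2,743.59
Installment 5: opening $2,743.59; interest $11.00 → $2,754.59; payment $1,120.54; balance $1,634.05
Installment 6: opening $1,634.05; interest $7.00 → $1,641.05; payment $1,120.54; balance $520.51
Installment 7: opening $520.51; interest $3.00 → $523.51; payment $523.51; balance $0.00
Total interest: $29.00 + $25.00 + $20.00 + $16.00 + $11.00 + $7.00 + $3.00 = $111.00

$111.00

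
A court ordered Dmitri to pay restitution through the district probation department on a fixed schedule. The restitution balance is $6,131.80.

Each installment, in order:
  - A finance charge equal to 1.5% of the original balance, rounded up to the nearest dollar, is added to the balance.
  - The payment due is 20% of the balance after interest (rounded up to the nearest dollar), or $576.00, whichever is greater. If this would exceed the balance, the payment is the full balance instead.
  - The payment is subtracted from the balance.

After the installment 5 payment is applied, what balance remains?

$2,243.80

Installment 1: $6,131.80 +$92.00 interest = $6,223.80; pay $1,245.00 → $4,978.80
Installment 2: $4,978.80 +$92.00 interest = $5,070.80; pay $1,015.00 → $4,055.80
Installment 3: $4,055.80 +$92.00 interest = $4,147.80; pay $830.00 → $3,317.80
Installment 4: $3,317.80 +$92.00 interest = $3,409.80; pay $682.00 → $2,727.80
Installment 5: $2,727.80 +$92.00 interest = $2,819.80; pay $576.00 → $2,243.80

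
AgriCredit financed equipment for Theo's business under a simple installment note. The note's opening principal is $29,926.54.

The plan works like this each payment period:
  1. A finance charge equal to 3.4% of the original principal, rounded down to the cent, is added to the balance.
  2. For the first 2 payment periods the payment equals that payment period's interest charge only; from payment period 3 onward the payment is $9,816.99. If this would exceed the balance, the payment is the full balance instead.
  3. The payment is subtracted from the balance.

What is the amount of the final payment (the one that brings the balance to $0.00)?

$4,545.57

Payment period 1: $29,926.54 +$1,017.50 interest = $30,944.04; pay $1,017.50 → $29,926.54
Payment period 2: $29,926.54 +$1,017.50 interest = $30,944.04; pay $1,017.50 → $29,926.54
Payment period 3: $29,926.54 +$1,017.50 interest = $30,944.04; pay $9,816.99 → $21,127.05
Payment period 4: $21,127.05 +$1,017.50 interest = $22,144.55; pay $9,816.99 → $12,327.56
Payment period 5: $12,327.56 +$1,017.50 interest = $13,345.06; pay $9,816.99 → $3,528.07
Payment period 6: $3,528.07 +$1,017.50 interest = $4,545.57; pay $4,545.57 → $0.00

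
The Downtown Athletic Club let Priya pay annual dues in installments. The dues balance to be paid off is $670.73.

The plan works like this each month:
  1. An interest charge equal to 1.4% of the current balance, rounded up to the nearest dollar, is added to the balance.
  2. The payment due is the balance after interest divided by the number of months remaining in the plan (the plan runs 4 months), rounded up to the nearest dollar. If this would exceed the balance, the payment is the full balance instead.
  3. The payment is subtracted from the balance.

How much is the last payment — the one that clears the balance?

Month 1: opening $670.73; interest $10.00 → $680.73; payment $171.00; balance $509.73
Month 2: opening $509.73; interest $8.00 → $517.73; payment $173.00; balance $344.73
Month 3: opening $344.73; interest $5.00 → $349.73; payment $175.00; balance $174.73
Month 4: opening $174.73; interest $3.00 → $177.73; payment $177.73; balance $0.00

$177.73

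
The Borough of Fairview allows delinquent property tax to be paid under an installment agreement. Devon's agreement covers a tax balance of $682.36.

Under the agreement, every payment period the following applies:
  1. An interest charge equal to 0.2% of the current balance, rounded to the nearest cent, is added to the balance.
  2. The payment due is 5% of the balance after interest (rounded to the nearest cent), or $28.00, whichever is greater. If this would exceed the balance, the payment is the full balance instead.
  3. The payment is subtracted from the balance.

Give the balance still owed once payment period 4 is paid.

Payment period 1: $682.36 +$1.36 interest = $683.72; pay $34.19 → $649.53
Payment period 2: $649.53 +$1.30 interest = $650.83; pay $32.54 → $618.29
Payment period 3: $618.29 +$1.24 interest = $619.53; pay $30.98 → $588.55
Payment period 4: $588.55 +$1.18 interest = $589.73; pay $29.49 → $560.24

$560.24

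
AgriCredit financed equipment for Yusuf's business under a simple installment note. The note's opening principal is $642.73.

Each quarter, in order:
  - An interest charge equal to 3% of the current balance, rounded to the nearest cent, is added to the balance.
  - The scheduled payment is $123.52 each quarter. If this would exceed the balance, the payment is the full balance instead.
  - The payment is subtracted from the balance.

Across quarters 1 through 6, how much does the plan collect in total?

$709.59

Quarter 1: $642.73 +$19.28 interest = $662.01; pay $123.52 → $538.49
Quarter 2: $538.49 +$16.15 interest = $554.64; pay $123.52 → $431.12
Quarter 3: $431.12 +$12.93 interest = $444.05; pay $123.52 → $320.53
Quarter 4: $320.53 +$9.62 interest = $330.15; pay $123.52 → $206.63
Quarter 5: $206.63 +$6.20 interest = $212.83; pay $123.52 → $89.31
Quarter 6: $89.31 +$2.68 interest = $91.99; pay $91.99 → $0.00
Total paid: $709.59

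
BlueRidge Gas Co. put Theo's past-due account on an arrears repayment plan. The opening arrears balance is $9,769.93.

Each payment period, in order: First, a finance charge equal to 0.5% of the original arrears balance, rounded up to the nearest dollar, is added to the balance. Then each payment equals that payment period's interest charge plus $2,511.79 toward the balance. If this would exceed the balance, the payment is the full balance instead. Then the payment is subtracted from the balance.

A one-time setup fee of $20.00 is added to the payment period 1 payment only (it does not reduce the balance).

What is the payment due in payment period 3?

$2,560.79

Payment period 1: opening $9,769.93; interest $49.00 → $9,818.93; payment $2,560.79 (+ $20.00 fee); balance $7,258.14
Payment period 2: opening $7,258.14; interest $49.00 → $7,307.14; payment $2,560.79; balance $4,746.35
Payment period 3: opening $4,746.35; interest $49.00 → $4,795.35; payment $2,560.79; balance $2,234.56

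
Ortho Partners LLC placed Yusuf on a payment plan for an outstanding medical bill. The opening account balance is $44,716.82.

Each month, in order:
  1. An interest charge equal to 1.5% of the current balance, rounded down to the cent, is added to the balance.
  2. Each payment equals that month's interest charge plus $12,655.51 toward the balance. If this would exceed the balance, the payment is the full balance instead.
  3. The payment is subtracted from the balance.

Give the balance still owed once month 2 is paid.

Month 1: opening $44,716.82; interest $670.75 → $45,387.57; payment $13,326.26; balance $32,061.31
Month 2: opening $32,061.31; interest $480.91 → $32,542.22; payment $13,136.42; balance $19,405.80

$19,405.80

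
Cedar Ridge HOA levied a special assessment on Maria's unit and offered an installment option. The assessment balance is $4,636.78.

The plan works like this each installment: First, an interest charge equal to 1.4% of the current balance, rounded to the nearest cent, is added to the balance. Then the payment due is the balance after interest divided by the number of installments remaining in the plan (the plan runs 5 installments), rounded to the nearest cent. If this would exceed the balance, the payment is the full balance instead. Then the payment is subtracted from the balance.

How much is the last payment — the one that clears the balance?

$994.12

Installment 1: $4,636.78 +$64.91 interest = $4,701.69; pay $940.34 → $3,761.35
Installment 2: $3,761.35 +$52.66 interest = $3,814.01; pay $953.50 → $2,860.51
Installment 3: $2,860.51 +$40.05 interest = $2,900.56; pay $966.85 → $1,933.71
Installment 4: $1,933.71 +$27.07 interest = $1,960.78; pay $980.39 → $980.39
Installment 5: $980.39 +$13.73 interest = $994.12; pay $994.12 → $0.00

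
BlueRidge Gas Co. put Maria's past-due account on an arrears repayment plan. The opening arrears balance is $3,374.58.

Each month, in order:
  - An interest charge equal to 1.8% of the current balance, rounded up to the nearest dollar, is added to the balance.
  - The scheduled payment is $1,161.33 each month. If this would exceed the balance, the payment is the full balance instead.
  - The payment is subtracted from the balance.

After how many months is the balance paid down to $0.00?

4

Month 1: opening $3,374.58; interest $61.00 → $3,435.58; payment $1,161.33; balance $2,274.25
Month 2: opening $2,274.25; interest $41.00 → $2,315.25; payment $1,161.33; balance $1,153.92
Month 3: opening $1,153.92; interest $21.00 → $1,174.92; payment $1,161.33; balance $13.59
Month 4: opening $13.59; interest $1.00 → $14.59; payment $14.59; balance $0.00
Balance reaches $0.00 in month 4.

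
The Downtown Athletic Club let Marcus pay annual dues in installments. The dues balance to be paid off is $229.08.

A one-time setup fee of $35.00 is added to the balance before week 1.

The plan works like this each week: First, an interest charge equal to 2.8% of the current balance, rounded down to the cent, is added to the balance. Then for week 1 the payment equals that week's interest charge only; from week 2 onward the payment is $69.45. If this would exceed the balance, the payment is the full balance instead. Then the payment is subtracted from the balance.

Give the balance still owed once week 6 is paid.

$0.00

# | Opening | Interest | Payment | End bal
1 | $264.08 | $7.39 | $7.39 | $264.08
2 | $264.08 | $7.39 | $69.45 | $202.02
3 | $202.02 | $5.65 | $69.45 | $138.22
4 | $138.22 | $3.87 | $69.45 | $72.64
5 | $72.64 | $2.03 | $69.45 | $5.22
6 | $5.22 | $0.14 | $5.36 | $0.00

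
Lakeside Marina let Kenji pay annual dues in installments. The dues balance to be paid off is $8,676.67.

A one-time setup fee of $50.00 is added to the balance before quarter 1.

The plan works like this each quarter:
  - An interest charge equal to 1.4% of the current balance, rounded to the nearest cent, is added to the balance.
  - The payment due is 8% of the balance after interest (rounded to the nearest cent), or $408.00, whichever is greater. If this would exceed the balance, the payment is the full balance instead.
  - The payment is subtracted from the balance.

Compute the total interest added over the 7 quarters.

$701.02

Quarter 1: $8,726.67 +$122.17 interest = $8,848.84; pay $707.91 → $8,140.93
Quarter 2: $8,140.93 +$113.97 interest = $8,254.90; pay $660.39 → $7,594.51
Quarter 3: $7,594.51 +$106.32 interest = $7,700.83; pay $616.07 → $7,084.76
Quarter 4: $7,084.76 +$99.19 interest = $7,183.95; pay $574.72 → $6,609.23
Quarter 5: $6,609.23 +$92.53 interest = $6,701.76; pay $536.14 → $6,165.62
Quarter 6: $6,165.62 +$86.32 interest = $6,251.94; pay $500.16 → $5,751.78
Quarter 7: $5,751.78 +$80.52 interest = $5,832.30; pay $466.58 → $5,365.72
Total interest: $122.17 + $113.97 + $106.32 + $99.19 + $92.53 + $86.32 + $80.52 = $701.02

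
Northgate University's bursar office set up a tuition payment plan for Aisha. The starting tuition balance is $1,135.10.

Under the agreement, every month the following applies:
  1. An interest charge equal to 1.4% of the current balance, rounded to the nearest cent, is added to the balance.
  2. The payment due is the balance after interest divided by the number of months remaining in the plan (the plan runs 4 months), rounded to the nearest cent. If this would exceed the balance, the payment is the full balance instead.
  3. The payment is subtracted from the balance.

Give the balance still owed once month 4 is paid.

Month 1: $1,135.10 +$15.89 interest = $1,150.99; pay $287.75 → $863.24
Month 2: $863.24 +$12.09 interest = $875.33; pay $291.78 → $583.55
Month 3: $583.55 +$8.17 interest = $591.72; pay $295.86 → $295.86
Month 4: $295.86 +$4.14 interest = $300.00; pay $300.00 → $0.00

$0.00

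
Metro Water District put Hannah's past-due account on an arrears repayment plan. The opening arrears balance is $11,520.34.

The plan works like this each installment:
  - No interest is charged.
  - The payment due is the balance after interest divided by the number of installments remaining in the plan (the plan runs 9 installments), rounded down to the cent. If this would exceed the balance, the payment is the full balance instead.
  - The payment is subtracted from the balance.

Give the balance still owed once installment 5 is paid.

Installment 1: $11,520.34 − $1,280.03 → $10,240.31
Installment 2: $10,240.31 − $1,280.03 → $8,960.28
Installment 3: $8,960.28 − $1,280.04 → $7,680.24
Installment 4: $7,680.24 − $1,280.04 → $6,400.20
Installment 5: $6,400.20 − $1,280.04 → $5,120.16

$5,120.16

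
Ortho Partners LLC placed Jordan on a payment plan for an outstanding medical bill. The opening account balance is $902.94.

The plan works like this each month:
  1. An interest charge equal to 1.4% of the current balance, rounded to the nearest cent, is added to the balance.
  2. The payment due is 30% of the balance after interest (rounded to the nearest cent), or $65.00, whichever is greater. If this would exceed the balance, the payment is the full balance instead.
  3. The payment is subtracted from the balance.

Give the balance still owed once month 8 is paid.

$0.00

Month 1: opening $902.94; interest $12.64 → $915.58; payment $274.67; balance $640.91
Month 2: opening $640.91; interest $8.97 → $649.88; payment $194.96; balance $454.92
Month 3: opening $454.92; interest $6.37 → $461.29; payment $138.39; balance $322.90
Month 4: opening $322.90; interest $4.52 → $327.42; payment $98.23; balance $229.19
Month 5: opening $229.19; interest $3.21 → $232.40; payment $69.72; balance $162.68
Month 6: opening $162.68; interest $2.28 → $164.96; payment $65.00; balance $99.96
Month 7: opening $99.96; interest $1.40 → $101.36; payment $65.00; balance $36.36
Month 8: opening $36.36; interest $0.51 → $36.87; payment $36.87; balance $0.00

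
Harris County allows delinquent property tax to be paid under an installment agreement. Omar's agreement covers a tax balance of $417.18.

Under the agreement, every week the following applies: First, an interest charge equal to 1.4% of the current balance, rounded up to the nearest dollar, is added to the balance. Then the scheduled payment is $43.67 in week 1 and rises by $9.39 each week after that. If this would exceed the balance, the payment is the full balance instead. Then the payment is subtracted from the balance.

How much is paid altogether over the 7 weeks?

$444.18

Week 1: opening $417.18; interest $6.00 → $423.18; payment $43.67; balance $379.51
Week 2: opening $379.51; interest $6.00 → $385.51; payment $53.06; balance $332.45
Week 3: opening $332.45; interest $5.00 → $337.45; payment $62.45; balance $275.00
Week 4: opening $275.00; interest $4.00 → $279.00; payment $71.84; balance $207.16
Week 5: opening $207.16; interest $3.00 → $210.16; payment $81.23; balance $128.93
Week 6: opening $128.93; interest $2.00 → $130.93; payment $90.62; balance $40.31
Week 7: opening $40.31; interest $1.00 → $41.31; payment $41.31; balance $0.00
Total paid: $444.18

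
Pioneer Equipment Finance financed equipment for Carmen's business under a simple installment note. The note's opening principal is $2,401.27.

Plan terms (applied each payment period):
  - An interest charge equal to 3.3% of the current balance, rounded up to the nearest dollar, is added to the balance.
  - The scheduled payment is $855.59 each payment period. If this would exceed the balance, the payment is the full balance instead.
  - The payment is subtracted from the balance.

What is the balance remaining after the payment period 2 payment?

$824.09

Payment period 1: $2,401.27 +$80.00 interest = $2,481.27; pay $855.59 → $1,625.68
Payment period 2: $1,625.68 +$54.00 interest = $1,679.68; pay $855.59 → $824.09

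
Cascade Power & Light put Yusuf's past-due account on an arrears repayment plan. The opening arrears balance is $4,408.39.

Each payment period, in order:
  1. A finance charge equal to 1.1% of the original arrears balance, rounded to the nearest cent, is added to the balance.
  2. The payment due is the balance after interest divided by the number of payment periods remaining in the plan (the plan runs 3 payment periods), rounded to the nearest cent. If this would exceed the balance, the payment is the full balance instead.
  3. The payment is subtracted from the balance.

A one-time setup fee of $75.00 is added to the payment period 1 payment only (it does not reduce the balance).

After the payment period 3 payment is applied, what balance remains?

Payment period 1: opening $4,408.39; interest $48.49 → $4,456.88; payment $1,485.63 (+ $75.00 fee); balance $2,971.25
Payment period 2: opening $2,971.25; interest $48.49 → $3,019.74; payment $1,509.87; balance $1,509.87
Payment period 3: opening $1,509.87; interest $48.49 → $1,558.36; payment $1,558.36; balance $0.00

$0.00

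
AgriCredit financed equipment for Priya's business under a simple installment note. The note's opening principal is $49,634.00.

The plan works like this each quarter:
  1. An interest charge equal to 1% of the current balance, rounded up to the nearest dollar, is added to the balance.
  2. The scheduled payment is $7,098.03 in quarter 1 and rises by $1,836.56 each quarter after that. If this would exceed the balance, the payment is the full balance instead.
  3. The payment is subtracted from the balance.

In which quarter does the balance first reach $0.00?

Quarter 1: $49,634.00 +$497.00 interest = $50,131.00; pay $7,098.03 → $43,032.97
Quarter 2: $43,032.97 +$431.00 interest = $43,463.97; pay $8,934.59 → $34,529.38
Quarter 3: $34,529.38 +$346.00 interest = $34,875.38; pay $10,771.15 → $24,104.23
Quarter 4: $24,104.23 +$242.00 interest = $24,346.23; pay $12,607.71 → $11,738.52
Quarter 5: $11,738.52 +$118.00 interest = $11,856.52; pay $11,856.52 → $0.00
Balance reaches $0.00 in quarter 5.

5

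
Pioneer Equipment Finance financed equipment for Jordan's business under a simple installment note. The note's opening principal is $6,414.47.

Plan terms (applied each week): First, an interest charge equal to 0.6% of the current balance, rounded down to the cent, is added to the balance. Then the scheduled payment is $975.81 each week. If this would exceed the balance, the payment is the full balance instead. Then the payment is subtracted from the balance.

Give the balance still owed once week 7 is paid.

$0.00

# | Opening | Interest | Payment | End bal
1 | $6,414.47 | $38.48 | $975.81 | $5,477.14
2 | $5,477.14 | $32.86 | $975.81 | $4,534.19
3 | $4,534.19 | $27.20 | $975.81 | $3,585.58
4 | $3,585.58 | $21.51 | $975.81 | $2,631.28
5 | $2,631.28 | $15.78 | $975.81 | $1,671.25
6 | $1,671.25 | $10.02 | $975.81 | $705.46
7 | $705.46 | $4.23 | $709.69 | $0.00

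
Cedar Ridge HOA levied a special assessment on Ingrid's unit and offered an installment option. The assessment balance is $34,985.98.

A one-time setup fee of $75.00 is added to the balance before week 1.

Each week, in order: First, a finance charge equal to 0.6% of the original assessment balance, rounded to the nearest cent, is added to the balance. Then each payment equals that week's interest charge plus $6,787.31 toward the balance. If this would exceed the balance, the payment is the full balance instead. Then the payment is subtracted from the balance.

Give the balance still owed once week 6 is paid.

$0.00

Week 1: opening $35,060.98; interest $209.92 → $35,270.90; payment $6,997.23; balance $28,273.67
Week 2: opening $28,273.67; interest $209.92 → $28,483.59; payment $6,997.23; balance $21,486.36
Week 3: opening $21,486.36; interest $209.92 → $21,696.28; payment $6,997.23; balance $14,699.05
Week 4: opening $14,699.05; interest $209.92 → $14,908.97; payment $6,997.23; balance $7,911.74
Week 5: opening $7,911.74; interest $209.92 → $8,121.66; payment $6,997.23; balance $1,124.43
Week 6: opening $1,124.43; interest $209.92 → $1,334.35; payment $1,334.35; balance $0.00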